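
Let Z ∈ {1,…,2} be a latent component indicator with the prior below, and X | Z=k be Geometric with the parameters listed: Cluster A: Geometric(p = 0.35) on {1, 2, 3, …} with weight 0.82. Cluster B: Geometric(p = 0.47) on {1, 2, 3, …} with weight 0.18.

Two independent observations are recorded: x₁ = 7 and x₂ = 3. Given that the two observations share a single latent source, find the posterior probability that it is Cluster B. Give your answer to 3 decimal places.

Posterior ∝ prior × likelihood, so P(k | x) ∝ π_k f_k(x); normalise over all components.
Since both observations come from the same component, the likelihood for component k is f_k(x₁)·f_k(x₂).
  L_A = [0.35·(1−0.35)^6 = 0.35·0.0754189 = 0.0263966] × [0.147875] = 0.0039034
  L_B = [0.47·(1−0.47)^6 = 0.47·0.0221644 = 0.0104172] × [0.132023] = 0.00137532
Unnormalised posteriors:
  π_A·L_A = 0.82 × 0.0039034 = 0.00320079
  π_B·L_B = 0.18 × 0.00137532 = 0.000247557
Denominator: 0.00320079 + 0.000247557 = 0.00344834
Responsibility of Cluster B: 0.000247557 / 0.00344834 ≈ 0.072

0.072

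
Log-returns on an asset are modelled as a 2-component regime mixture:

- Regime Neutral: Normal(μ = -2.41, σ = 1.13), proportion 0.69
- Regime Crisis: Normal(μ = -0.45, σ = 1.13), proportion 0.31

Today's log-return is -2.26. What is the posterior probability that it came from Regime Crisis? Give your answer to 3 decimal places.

0.112

The responsibility of component k is π_k f_k(x) divided by Σ_j π_j f_j(x).
Evaluate each component's likelihood at the observed value:
  f_Neutral = 0.349949
  f_Crisis = 0.0978823
Unnormalised posteriors:
  π_Neutral·f_Neutral = 0.69 × 0.349949 = 0.241465
  π_Crisis·f_Crisis = 0.31 × 0.0978823 = 0.0303435
Normaliser: 0.241465 + 0.0303435 = 0.271809
Responsibility of Regime Crisis: 0.0303435 / 0.271809 ≈ 0.112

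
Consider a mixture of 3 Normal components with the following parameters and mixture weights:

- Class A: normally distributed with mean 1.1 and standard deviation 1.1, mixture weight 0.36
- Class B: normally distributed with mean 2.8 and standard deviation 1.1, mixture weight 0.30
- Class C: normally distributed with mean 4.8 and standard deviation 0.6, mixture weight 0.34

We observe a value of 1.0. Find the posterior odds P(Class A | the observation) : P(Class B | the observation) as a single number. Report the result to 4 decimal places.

4.5587

Since P(k|x) ∝ π_k f_k(x), the posterior odds are π_i f_i(x) / (π_j f_j(x)).
Evaluate each component's likelihood at the observed value:
  f_A = 0.361179
  f_B = 0.0950748
  f_C = 1.29641e-09
Posterior odds = (π_A·f_A) / (π_B·f_B) = (0.36·0.361179) / (0.30·0.0950748) = 0.130025 / 0.0285224 ≈ 4.5587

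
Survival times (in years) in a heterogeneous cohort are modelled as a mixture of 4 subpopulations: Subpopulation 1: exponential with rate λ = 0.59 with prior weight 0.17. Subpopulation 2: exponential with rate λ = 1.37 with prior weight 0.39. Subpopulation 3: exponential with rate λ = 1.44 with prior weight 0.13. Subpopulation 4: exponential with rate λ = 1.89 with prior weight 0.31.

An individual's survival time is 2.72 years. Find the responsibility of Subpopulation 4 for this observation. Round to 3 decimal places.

0.085

Apply Bayes' rule: the posterior for each component is proportional to its prior times its likelihood at x.
Component likelihoods at x = 2.72 years:
  f_1 = 0.118549
  f_2 = 0.0329887
  f_3 = 0.0286628
  f_4 = 0.0110622
Prior × likelihood for each component:
  w_1·f_1 = 0.17 × 0.118549 = 0.0201533
  w_2·f_2 = 0.39 × 0.0329887 = 0.0128656
  w_3·f_3 = 0.13 × 0.0286628 = 0.00372616
  w_4·f_4 = 0.31 × 0.0110622 = 0.00342928
Denominator: 0.0201533 + 0.0128656 + 0.00372616 + 0.00342928 = 0.0401743
Responsibility of Subpopulation 4: 0.00342928 / 0.0401743 ≈ 0.085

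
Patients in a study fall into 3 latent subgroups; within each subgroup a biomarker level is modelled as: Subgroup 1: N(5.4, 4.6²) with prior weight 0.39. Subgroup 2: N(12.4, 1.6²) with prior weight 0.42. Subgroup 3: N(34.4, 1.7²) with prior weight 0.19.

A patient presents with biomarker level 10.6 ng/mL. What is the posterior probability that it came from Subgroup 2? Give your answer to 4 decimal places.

Posterior ∝ prior × likelihood, so P(k | x) ∝ π_k f_k(x); normalise over all components.
Component likelihoods at x = 10.6 ng/mL:
  f_1 = (1/(4.6·√(2π)))·exp(−(10.6−5.4)²/(2·4.6²)) = 0.086727·exp(-0.63894) = 0.0457787
  f_2 = (1/(1.6·√(2π)))·exp(−(10.6−12.4)²/(2·1.6²)) = 0.249339·exp(-0.63281) = 0.132423
  f_3 = (1/(1.7·√(2π)))·exp(−(10.6−34.4)²/(2·1.7²)) = 0.234672·exp(-98.00000) = 6.45063e-44
Prior × likelihood for each component:
  π_1·f_1 = 0.39 × 0.0457787 = 0.0178537
  π_2·f_2 = 0.42 × 0.132423 = 0.0556176
  π_3·f_3 = 0.19 × 6.45063e-44 = 1.22562e-44
Evidence: 0.0178537 + 0.0556176 + 1.22562e-44 = 0.0734713
So the posterior for Subgroup 2 is 0.0556176 / 0.0734713 ≈ 0.7570.

0.7570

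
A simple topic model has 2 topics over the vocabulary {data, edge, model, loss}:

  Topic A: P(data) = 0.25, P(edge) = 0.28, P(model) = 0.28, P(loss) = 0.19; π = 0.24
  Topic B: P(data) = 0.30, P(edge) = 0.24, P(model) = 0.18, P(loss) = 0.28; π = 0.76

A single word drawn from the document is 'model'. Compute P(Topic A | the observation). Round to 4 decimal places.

0.3294

The responsibility of component k is π_k f_k(x) divided by Σ_j π_j f_j(x).
Component likelihoods at x = 'model':
  L_A = 0.28
  L_B = 0.18
Prior × likelihood for each component:
  π_A·L_A = 0.24 × 0.28 = 0.0672
  π_B·L_B = 0.76 × 0.18 = 0.1368
Normaliser: 0.0672 + 0.1368 = 0.204
So the posterior for Topic A is 0.0672 / 0.204 ≈ 0.3294.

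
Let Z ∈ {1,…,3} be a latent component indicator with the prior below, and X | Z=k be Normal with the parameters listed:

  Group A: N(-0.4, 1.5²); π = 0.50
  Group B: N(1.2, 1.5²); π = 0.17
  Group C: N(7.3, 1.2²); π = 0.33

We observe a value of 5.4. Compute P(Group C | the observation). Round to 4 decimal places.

Apply Bayes' rule: the posterior for each component is proportional to its prior times its likelihood at x.
Component likelihoods at x = 5.4:
  L_A = (1/(1.5·√(2π)))·exp(−(5.4−-0.4)²/(2·1.5²)) = 0.265962·exp(-7.47556) = 0.000150739
  L_B = (1/(1.5·√(2π)))·exp(−(5.4−1.2)²/(2·1.5²)) = 0.265962·exp(-3.92000) = 0.00527697
  L_C = (1/(1.2·√(2π)))·exp(−(5.4−7.3)²/(2·1.2²)) = 0.332452·exp(-1.25347) = 0.0949189
Weight by the priors:
  w_A·L_A = 0.50 × 0.000150739 = 7.53696e-05
  w_B·L_B = 0.17 × 0.00527697 = 0.000897085
  w_C·L_C = 0.33 × 0.0949189 = 0.0313232
Normaliser: 7.53696e-05 + 0.000897085 + 0.0313232 = 0.0322957
Responsibility of Group C: 0.0313232 / 0.0322957 ≈ 0.9699

0.9699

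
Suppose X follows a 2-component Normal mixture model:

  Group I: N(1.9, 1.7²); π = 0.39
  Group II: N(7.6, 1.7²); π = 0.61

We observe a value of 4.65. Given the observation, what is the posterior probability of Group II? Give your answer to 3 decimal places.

P(component k | x) = π_k·f_k(x) / marginal(x), where marginal(x) = Σ_j π_j·f_j(x).
Normal densities:
  L_I = 0.0634212
  L_II = 0.0520688
Weight by the priors:
  π_I·L_I = 0.39 × 0.0634212 = 0.0247343
  π_II·L_II = 0.61 × 0.0520688 = 0.031762
Marginal: 0.0247343 + 0.031762 = 0.0564962
P(Group II | data) ≈ 0.562

0.562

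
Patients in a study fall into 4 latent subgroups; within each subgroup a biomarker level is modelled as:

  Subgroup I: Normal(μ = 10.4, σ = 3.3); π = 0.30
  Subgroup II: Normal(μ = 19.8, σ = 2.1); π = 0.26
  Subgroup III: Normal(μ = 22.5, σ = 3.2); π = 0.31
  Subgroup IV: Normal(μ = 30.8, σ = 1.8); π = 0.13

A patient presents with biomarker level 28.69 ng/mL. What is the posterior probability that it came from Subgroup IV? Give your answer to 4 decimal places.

The responsibility of component k is P(Z=k) f_k(x) divided by Σ_j P(Z=j) f_j(x).
Normal densities:
  p_I = 2.58206e-08
  p_II = 2.43877e-05
  p_III = 0.0191972
  p_IV = 0.111495
Prior × likelihood for each component:
  P(Z=I)·p_I = 0.30 × 2.58206e-08 = 7.74617e-09
  P(Z=II)·p_II = 0.26 × 2.43877e-05 = 6.3408e-06
  P(Z=III)·p_III = 0.31 × 0.0191972 = 0.00595112
  P(Z=IV)·p_IV = 0.13 × 0.111495 = 0.0144943
Sum: 7.74617e-09 + 6.3408e-06 + 0.00595112 + 0.0144943 = 0.0204518
P(Subgroup IV | the observation) = 0.0144943 / 0.0204518 ≈ 0.7087

0.7087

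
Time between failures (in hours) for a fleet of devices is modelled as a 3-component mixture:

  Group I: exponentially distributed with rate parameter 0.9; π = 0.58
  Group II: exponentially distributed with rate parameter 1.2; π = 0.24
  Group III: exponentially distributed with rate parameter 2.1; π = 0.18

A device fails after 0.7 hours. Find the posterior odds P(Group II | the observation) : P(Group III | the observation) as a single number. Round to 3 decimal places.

1.431

Since P(k|x) ∝ P(Z=k) f_k(x), the posterior odds are P(Z=i) f_i(x) / (P(Z=j) f_j(x)).
Component likelihoods at x = 0.7 hours:
  p_I = 0.479333
  p_II = 0.518053
  p_III = 0.482844
Odds = (0.24/0.18) × (0.518053/0.482844) = 1.33333 × 1.07292 ≈ 1.431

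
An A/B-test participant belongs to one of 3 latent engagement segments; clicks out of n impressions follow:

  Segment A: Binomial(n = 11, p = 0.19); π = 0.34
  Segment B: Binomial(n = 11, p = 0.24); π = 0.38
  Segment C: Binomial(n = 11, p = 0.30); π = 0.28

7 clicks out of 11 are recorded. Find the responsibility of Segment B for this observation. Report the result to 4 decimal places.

0.2664

P(component k | x) = w_k·f_k(x) / marginal(x), where marginal(x) = Σ_j w_j·f_j(x).
Binomial probabilities:
  p_A = C(11,7)·0.19^7·0.81^4 = 330·8.93872e-06·0.430467 = 0.00126978
  p_B = C(11,7)·0.24^7·0.76^4 = 330·4.58647e-05·0.333622 = 0.00504948
  p_C = C(11,7)·0.30^7·0.70^4 = 330·0.0002187·0.2401 = 0.0173283
Prior × likelihood for each component:
  w_A·p_A = 0.34 × 0.00126978 = 0.000431726
  w_B·p_B = 0.38 × 0.00504948 = 0.0019188
  w_C·p_C = 0.28 × 0.0173283 = 0.00485191
Evidence: 0.000431726 + 0.0019188 + 0.00485191 = 0.00720244
Responsibility of Segment B: 0.0019188 / 0.00720244 ≈ 0.2664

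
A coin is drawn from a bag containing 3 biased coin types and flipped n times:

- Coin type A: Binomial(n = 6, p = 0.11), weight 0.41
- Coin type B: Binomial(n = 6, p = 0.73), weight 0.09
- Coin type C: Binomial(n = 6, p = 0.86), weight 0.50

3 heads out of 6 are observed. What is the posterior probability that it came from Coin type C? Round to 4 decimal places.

0.4483

The responsibility of component k is w_k f_k(x) divided by Σ_j w_j f_j(x).
Binomial probabilities:
  L_A = C(6,3)·0.11^3·0.89^3 = 20·0.001331·0.704969 = 0.0187663
  L_B = C(6,3)·0.73^3·0.27^3 = 20·0.389017·0.019683 = 0.15314
  L_C = C(6,3)·0.86^3·0.14^3 = 20·0.636056·0.002744 = 0.0349068
Prior × likelihood for each component:
  w_A·L_A = 0.41 × 0.0187663 = 0.00769417
  w_B·L_B = 0.09 × 0.15314 = 0.0137826
  w_C·L_C = 0.50 × 0.0349068 = 0.0174534
Evidence: 0.00769417 + 0.0137826 + 0.0174534 = 0.0389302
So the posterior for Coin type C is 0.0174534 / 0.0389302 ≈ 0.4483.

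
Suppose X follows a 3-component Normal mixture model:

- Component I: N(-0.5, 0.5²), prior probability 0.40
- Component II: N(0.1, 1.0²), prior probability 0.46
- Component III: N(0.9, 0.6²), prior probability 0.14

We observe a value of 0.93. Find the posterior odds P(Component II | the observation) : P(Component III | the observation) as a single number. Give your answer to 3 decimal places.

1.399

Posterior odds = (P(Z=i) f_i(x)) / (P(Z=j) f_j(x)); the normalising sum cancels.
Evaluate each component's likelihood at the observed value:
  f_I = 0.0133586
  f_II = 0.282694
  f_III = 0.664073
0.130039 / 0.0929702 ≈ 1.399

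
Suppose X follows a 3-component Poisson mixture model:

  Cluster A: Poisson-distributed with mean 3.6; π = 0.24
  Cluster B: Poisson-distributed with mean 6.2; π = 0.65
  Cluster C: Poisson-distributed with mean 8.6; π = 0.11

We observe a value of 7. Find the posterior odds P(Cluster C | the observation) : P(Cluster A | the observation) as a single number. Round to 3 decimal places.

1.371

Only the two components matter; the odds are (w_i f_i(x)) / (w_j f_j(x)).
Evaluate each component's likelihood at the observed value:
  f_A = e^(−3.6)·3.6^7/7! = 0.0424841
  f_B = e^(−6.2)·6.2^7/7! = 0.141803
  f_C = e^(−8.6)·8.6^7/7! = 0.127094
Posterior odds = (w_C·f_C) / (w_A·f_A) = (0.11·0.127094) / (0.24·0.0424841) = 0.0139804 / 0.0101962 ≈ 1.371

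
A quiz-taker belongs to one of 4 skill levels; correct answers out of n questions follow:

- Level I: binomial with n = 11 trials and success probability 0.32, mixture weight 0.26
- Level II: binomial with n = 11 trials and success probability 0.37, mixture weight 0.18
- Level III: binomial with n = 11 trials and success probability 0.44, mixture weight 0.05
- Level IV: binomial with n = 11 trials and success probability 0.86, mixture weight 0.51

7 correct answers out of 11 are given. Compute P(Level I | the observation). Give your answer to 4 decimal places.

0.1471

The responsibility of component k is π_k f_k(x) divided by Σ_j π_j f_j(x).
Component likelihoods at x = 7 correct answers out of 11:
  f_I = C(11,7)·0.32^7·0.68^4 = 330·0.000343597·0.213814 = 0.0242437
  f_II = C(11,7)·0.37^7·0.63^4 = 330·0.000949319·0.15753 = 0.0493501
  f_III = C(11,7)·0.44^7·0.56^4 = 330·0.00319278·0.098345 = 0.103618
  f_IV = C(11,7)·0.86^7·0.14^4 = 330·0.347928·0.00038416 = 0.0441078
Prior × likelihood for each component:
  π_I·f_I = 0.26 × 0.0242437 = 0.00630337
  π_II·f_II = 0.18 × 0.0493501 = 0.00888302
  π_III·f_III = 0.05 × 0.103618 = 0.00518089
  π_IV·f_IV = 0.51 × 0.0441078 = 0.022495
Sum: 0.00630337 + 0.00888302 + 0.00518089 + 0.022495 = 0.0428623
So the posterior for Level I is 0.00630337 / 0.0428623 ≈ 0.1471.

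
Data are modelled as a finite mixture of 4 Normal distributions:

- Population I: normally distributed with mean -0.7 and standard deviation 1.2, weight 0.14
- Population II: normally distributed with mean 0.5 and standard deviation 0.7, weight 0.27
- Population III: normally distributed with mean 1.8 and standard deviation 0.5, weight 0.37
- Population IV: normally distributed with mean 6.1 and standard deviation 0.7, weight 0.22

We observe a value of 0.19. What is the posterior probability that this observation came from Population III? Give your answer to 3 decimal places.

Apply Bayes' rule: the posterior for each component is proportional to its prior times its likelihood at x.
Component likelihoods at x = 0.19:
  L_I = (1/(1.2·√(2π)))·exp(−(0.19−-0.7)²/(2·1.2²)) = 0.332452·exp(-0.27503) = 0.252512
  L_II = (1/(0.7·√(2π)))·exp(−(0.19−0.5)²/(2·0.7²)) = 0.569918·exp(-0.09806) = 0.516683
  L_III = (1/(0.5·√(2π)))·exp(−(0.19−1.8)²/(2·0.5²)) = 0.797885·exp(-5.18420) = 0.00447168
  L_IV = (1/(0.7·√(2π)))·exp(−(0.19−6.1)²/(2·0.7²)) = 0.569918·exp(-35.64092) = 1.89303e-16
Multiply by the mixture weights:
  P(Z=I)·L_I = 0.14 × 0.252512 = 0.0353517
  P(Z=II)·L_II = 0.27 × 0.516683 = 0.139505
  P(Z=III)·L_III = 0.37 × 0.00447168 = 0.00165452
  P(Z=IV)·L_IV = 0.22 × 1.89303e-16 = 4.16467e-17
Sum: 0.0353517 + 0.139505 + 0.00165452 + 4.16467e-17 = 0.176511
Responsibility of Population III: 0.00165452 / 0.176511 ≈ 0.009

0.009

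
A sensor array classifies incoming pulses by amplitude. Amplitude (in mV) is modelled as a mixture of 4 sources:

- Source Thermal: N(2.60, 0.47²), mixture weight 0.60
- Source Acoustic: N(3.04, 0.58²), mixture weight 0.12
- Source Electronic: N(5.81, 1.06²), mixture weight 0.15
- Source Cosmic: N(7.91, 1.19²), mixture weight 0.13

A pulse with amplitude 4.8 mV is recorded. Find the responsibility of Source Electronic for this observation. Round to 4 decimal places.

P(component k | x) = π_k·f_k(x) / marginal(x), where marginal(x) = Σ_j π_j·f_j(x).
Normal densities:
  f_Thermal = (1/(0.47·√(2π)))·exp(−(4.8−2.60)²/(2·0.47²)) = 0.848813·exp(-10.95518) = 1.48264e-05
  f_Acoustic = (1/(0.58·√(2π)))·exp(−(4.8−3.04)²/(2·0.58²)) = 0.687832·exp(-4.60404) = 0.00688607
  f_Electronic = (1/(1.06·√(2π)))·exp(−(4.8−5.81)²/(2·1.06²)) = 0.376361·exp(-0.45394) = 0.239034
  f_Cosmic = (1/(1.19·√(2π)))·exp(−(4.8−7.91)²/(2·1.19²)) = 0.335246·exp(-3.41505) = 0.0110211
Prior × likelihood for each component:
  π_Thermal·f_Thermal = 0.60 × 1.48264e-05 = 8.89586e-06
  π_Acoustic·f_Acoustic = 0.12 × 0.00688607 = 0.000826329
  π_Electronic·f_Electronic = 0.15 × 0.239034 = 0.0358551
  π_Cosmic·f_Cosmic = 0.13 × 0.0110211 = 0.00143275
Normaliser: 8.89586e-06 + 0.000826329 + 0.0358551 + 0.00143275 = 0.038123
Responsibility of Source Electronic: 0.0358551 / 0.038123 ≈ 0.9405

0.9405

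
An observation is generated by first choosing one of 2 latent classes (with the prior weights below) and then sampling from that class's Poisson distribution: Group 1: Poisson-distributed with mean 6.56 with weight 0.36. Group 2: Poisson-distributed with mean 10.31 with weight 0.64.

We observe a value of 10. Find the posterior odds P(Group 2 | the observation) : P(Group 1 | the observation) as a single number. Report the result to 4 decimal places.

The posterior odds equal the prior odds times the likelihood ratio: (w_i/w_j)·(f_i(x)/f_j(x)).
Component likelihoods at x = 10:
  p_1 = 0.0575842
  p_2 = 0.124522
Posterior odds = (w_2·p_2) / (w_1·p_1) = (0.64·0.124522) / (0.36·0.0575842) = 0.0796943 / 0.0207303 ≈ 3.8443

3.8443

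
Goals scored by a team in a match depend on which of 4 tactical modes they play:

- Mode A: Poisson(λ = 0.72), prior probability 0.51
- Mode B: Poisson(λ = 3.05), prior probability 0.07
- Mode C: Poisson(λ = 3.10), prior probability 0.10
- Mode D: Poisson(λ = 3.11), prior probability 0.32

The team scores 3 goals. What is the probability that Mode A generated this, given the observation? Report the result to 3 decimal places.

Apply Bayes' rule: the posterior for each component is proportional to its prior times its likelihood at x.
Evaluate each component's likelihood at the observed value:
  f_A = 0.0302799
  f_B = 0.22395
  f_C = 0.223677
  f_D = 0.223601
Unnormalised posteriors:
  P(Z=A)·f_A = 0.51 × 0.0302799 = 0.0154427
  P(Z=B)·f_B = 0.07 × 0.22395 = 0.0156765
  P(Z=C)·f_C = 0.10 × 0.223677 = 0.0223677
  P(Z=D)·f_D = 0.32 × 0.223601 = 0.0715524
Sum: 0.0154427 + 0.0156765 + 0.0223677 + 0.0715524 = 0.125039
So the posterior for Mode A is 0.0154427 / 0.125039 ≈ 0.124.

0.124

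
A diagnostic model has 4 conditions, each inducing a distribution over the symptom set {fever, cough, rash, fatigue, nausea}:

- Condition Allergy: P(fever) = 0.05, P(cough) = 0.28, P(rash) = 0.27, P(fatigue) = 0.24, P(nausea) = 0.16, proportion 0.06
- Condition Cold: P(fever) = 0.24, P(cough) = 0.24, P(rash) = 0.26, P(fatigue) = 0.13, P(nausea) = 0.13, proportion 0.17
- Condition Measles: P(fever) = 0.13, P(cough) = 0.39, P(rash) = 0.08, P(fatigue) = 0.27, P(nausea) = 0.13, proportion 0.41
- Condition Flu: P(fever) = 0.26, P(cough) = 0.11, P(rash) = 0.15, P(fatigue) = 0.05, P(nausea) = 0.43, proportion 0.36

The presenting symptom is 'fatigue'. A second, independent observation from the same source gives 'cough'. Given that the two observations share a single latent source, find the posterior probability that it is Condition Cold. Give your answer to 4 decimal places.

0.0973

Posterior ∝ prior × likelihood, so P(k | x) ∝ π_k f_k(x); normalise over all components.
Since both observations come from the same component, the likelihood for component k is f_k(x₁)·f_k(x₂).
  f_Allergy = [P(fatigue | comp) = 0.24] × [0.28] = 0.0672
  f_Cold = [P(fatigue | comp) = 0.13] × [0.24] = 0.0312
  f_Measles = [P(fatigue | comp) = 0.27] × [0.39] = 0.1053
  f_Flu = [P(fatigue | comp) = 0.05] × [0.11] = 0.0055
Prior × likelihood for each component:
  π_Allergy·f_Allergy = 0.06 × 0.0672 = 0.004032
  π_Cold·f_Cold = 0.17 × 0.0312 = 0.005304
  π_Measles·f_Measles = 0.41 × 0.1053 = 0.043173
  π_Flu·f_Flu = 0.36 × 0.0055 = 0.00198
Normaliser: 0.004032 + 0.005304 + 0.043173 + 0.00198 = 0.054489
Responsibility of Condition Cold: 0.005304 / 0.054489 ≈ 0.0973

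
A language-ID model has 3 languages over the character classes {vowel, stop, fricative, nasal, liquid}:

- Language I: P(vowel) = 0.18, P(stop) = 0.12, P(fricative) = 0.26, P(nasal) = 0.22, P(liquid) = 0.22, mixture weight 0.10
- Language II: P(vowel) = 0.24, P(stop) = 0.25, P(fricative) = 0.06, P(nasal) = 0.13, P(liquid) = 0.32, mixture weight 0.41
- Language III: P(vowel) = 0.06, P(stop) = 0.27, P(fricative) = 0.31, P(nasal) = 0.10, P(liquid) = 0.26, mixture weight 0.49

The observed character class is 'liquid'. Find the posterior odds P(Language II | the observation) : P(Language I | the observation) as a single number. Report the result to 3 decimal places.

5.964

Only the two components matter; the odds are (π_i f_i(x)) / (π_j f_j(x)).
Categorical probabilities:
  L_I = P(liquid | comp) = 0.22
  L_II = P(liquid | comp) = 0.32
  L_III = P(liquid | comp) = 0.26
Posterior odds = (π_II·L_II) / (π_I·L_I) = (0.41·0.32) / (0.10·0.22) = 0.1312 / 0.022 ≈ 5.964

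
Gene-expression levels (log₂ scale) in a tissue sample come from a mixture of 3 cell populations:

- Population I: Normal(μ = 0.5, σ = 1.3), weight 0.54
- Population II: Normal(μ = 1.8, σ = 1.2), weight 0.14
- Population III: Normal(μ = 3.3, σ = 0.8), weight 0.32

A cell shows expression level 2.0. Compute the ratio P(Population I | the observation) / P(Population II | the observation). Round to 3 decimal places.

1.855

The posterior odds equal the prior odds times the likelihood ratio: (π_i/π_j)·(f_i(x)/f_j(x)).
Component likelihoods at x = 2.0:
  L_I = (1/(1.3·√(2π)))·exp(−(2.0−0.5)²/(2·1.3²)) = 0.306879·exp(-0.66568) = 0.157712
  L_II = (1/(1.2·√(2π)))·exp(−(2.0−1.8)²/(2·1.2²)) = 0.332452·exp(-0.01389) = 0.327866
  L_III = (1/(0.8·√(2π)))·exp(−(2.0−3.3)²/(2·0.8²)) = 0.498678·exp(-1.32031) = 0.133173
0.0851646 / 0.0459013 ≈ 1.855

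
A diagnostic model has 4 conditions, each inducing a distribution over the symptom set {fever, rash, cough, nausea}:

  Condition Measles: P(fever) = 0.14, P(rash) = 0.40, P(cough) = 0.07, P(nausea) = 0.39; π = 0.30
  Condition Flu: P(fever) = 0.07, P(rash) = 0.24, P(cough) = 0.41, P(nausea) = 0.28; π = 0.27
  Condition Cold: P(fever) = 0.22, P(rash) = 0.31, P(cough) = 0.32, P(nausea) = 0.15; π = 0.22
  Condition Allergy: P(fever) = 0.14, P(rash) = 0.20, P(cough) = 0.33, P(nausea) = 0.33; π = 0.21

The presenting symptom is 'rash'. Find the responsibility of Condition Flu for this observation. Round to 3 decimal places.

0.220

The responsibility of component k is π_k f_k(x) divided by Σ_j π_j f_j(x).
Component likelihoods at x = 'rash':
  L_Measles = P(rash | comp) = 0.40
  L_Flu = P(rash | comp) = 0.24
  L_Cold = P(rash | comp) = 0.31
  L_Allergy = P(rash | comp) = 0.20
Weight by the priors:
  π_Measles·L_Measles = 0.30 × 0.4 = 0.12
  π_Flu·L_Flu = 0.27 × 0.24 = 0.0648
  π_Cold·L_Cold = 0.22 × 0.31 = 0.0682
  π_Allergy·L_Allergy = 0.21 × 0.2 = 0.042
Sum: 0.12 + 0.0648 + 0.0682 + 0.042 = 0.295
P(Condition Flu | data) ≈ 0.220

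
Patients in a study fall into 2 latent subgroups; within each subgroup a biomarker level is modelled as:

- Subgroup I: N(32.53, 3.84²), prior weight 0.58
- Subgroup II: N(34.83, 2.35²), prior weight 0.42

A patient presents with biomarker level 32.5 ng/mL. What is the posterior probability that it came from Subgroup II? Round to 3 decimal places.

0.420

Posterior ∝ prior × likelihood, so P(k | x) ∝ π_k f_k(x); normalise over all components.
Normal densities:
  f_I = (1/(3.84·√(2π)))·exp(−(32.5−32.53)²/(2·3.84²)) = 0.103891·exp(-0.00003) = 0.103888
  f_II = (1/(2.35·√(2π)))·exp(−(32.5−34.83)²/(2·2.35²)) = 0.169763·exp(-0.49153) = 0.103843
Multiply by the mixture weights:
  π_I·f_I = 0.58 × 0.103888 = 0.0602551
  π_II·f_II = 0.42 × 0.103843 = 0.0436139
Evidence: 0.0602551 + 0.0436139 = 0.103869
So the posterior for Subgroup II is 0.0436139 / 0.103869 ≈ 0.420.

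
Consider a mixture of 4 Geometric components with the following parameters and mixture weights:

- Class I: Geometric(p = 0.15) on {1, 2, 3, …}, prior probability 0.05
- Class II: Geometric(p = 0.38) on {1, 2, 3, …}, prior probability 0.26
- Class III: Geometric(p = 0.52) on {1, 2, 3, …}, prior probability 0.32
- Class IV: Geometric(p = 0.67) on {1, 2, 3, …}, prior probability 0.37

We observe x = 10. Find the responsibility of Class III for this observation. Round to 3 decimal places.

0.068

Apply Bayes' rule: the posterior for each component is proportional to its prior times its likelihood at x.
Geometric probabilities:
  L_I = 0.0347425
  L_II = 0.00514409
  L_III = 0.000703355
  L_IV = 3.10957e-05
Multiply by the mixture weights:
  w_I·L_I = 0.05 × 0.0347425 = 0.00173713
  w_II·L_II = 0.26 × 0.00514409 = 0.00133746
  w_III·L_III = 0.32 × 0.000703355 = 0.000225074
  w_IV·L_IV = 0.37 × 3.10957e-05 = 1.15054e-05
Marginal: 0.00173713 + 0.00133746 + 0.000225074 + 1.15054e-05 = 0.00331117
P(Class III | data) = 0.000225074 / 0.00331117 ≈ 0.068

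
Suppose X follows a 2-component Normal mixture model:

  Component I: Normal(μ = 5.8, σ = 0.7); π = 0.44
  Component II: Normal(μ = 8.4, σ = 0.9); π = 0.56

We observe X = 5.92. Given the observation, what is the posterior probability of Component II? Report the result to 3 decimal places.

0.022

P(component k | x) = w_k·f_k(x) / marginal(x), where marginal(x) = Σ_j w_j·f_j(x).
Evaluate each component's likelihood at the observed value:
  p_I = 0.561604
  p_II = 0.00995061
Prior × likelihood for each component:
  w_I·p_I = 0.44 × 0.561604 = 0.247106
  w_II·p_II = 0.56 × 0.00995061 = 0.00557234
Normaliser: 0.247106 + 0.00557234 = 0.252678
So the posterior for Component II is 0.00557234 / 0.252678 ≈ 0.022.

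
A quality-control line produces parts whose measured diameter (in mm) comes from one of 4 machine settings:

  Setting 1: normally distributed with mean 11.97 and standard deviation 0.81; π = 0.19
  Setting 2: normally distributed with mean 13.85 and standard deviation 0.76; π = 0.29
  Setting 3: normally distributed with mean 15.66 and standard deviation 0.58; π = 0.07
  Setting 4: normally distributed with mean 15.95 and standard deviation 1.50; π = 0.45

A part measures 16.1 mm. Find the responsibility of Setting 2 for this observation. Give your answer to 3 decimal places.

P(component k | x) = π_k·f_k(x) / marginal(x), where marginal(x) = Σ_j π_j·f_j(x).
Normal densities:
  L_1 = 1.1147e-06
  L_2 = 0.00655938
  L_3 = 0.515837
  L_4 = 0.264635
Unnormalised posteriors:
  π_1·L_1 = 0.19 × 1.1147e-06 = 2.11794e-07
  π_2·L_2 = 0.29 × 0.00655938 = 0.00190222
  π_3·L_3 = 0.07 × 0.515837 = 0.0361086
  π_4·L_4 = 0.45 × 0.264635 = 0.119086
Marginal: 2.11794e-07 + 0.00190222 + 0.0361086 + 0.119086 = 0.157097
So the posterior for Setting 2 is 0.00190222 / 0.157097 ≈ 0.012.

0.012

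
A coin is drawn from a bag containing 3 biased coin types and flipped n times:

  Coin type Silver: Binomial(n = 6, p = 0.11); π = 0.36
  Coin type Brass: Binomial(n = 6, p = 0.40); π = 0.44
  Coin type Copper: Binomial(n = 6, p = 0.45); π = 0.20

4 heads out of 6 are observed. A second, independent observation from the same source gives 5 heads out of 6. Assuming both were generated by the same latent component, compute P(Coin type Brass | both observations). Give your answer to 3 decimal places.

0.497

Posterior ∝ prior × likelihood, so P(k | x) ∝ w_k f_k(x); normalise over all components.
Since both observations come from the same component, the likelihood for component k is f_k(x₁)·f_k(x₂).
  f_Silver = [0.00173957] × [8.60012e-05] = 1.49605e-07
  f_Brass = [0.13824] × [0.036864] = 0.00509608
  f_Copper = [0.186066] × [0.0608943] = 0.0113303
Multiply by the mixture weights:
  w_Silver·f_Silver = 0.36 × 1.49605e-07 = 5.38579e-08
  w_Brass·f_Brass = 0.44 × 0.00509608 = 0.00224227
  w_Copper·f_Copper = 0.20 × 0.0113303 = 0.00226607
Marginal: 5.38579e-08 + 0.00224227 + 0.00226607 = 0.0045084
P(Coin type Brass | data) = 0.00224227 / 0.0045084 ≈ 0.497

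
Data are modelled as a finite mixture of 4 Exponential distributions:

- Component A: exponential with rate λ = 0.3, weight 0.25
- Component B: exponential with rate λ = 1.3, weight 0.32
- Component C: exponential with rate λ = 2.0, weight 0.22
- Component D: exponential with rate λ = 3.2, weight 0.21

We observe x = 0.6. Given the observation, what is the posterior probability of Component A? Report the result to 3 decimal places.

0.129

By Bayes' theorem, P(k | x) = π_k f_k(x) / Σ_j π_j f_j(x).
Exponential densities:
  p_A = 0.3·e^(−0.3·0.6) = 0.3·e^(−0.1800) = 0.250581
  p_B = 1.3·e^(−1.3·0.6) = 1.3·e^(−0.7800) = 0.595928
  p_C = 2.0·e^(−2.0·0.6) = 2.0·e^(−1.2000) = 0.602388
  p_D = 3.2·e^(−3.2·0.6) = 3.2·e^(−1.9200) = 0.469142
Unnormalised posteriors:
  π_A·p_A = 0.25 × 0.250581 = 0.0626453
  π_B·p_B = 0.32 × 0.595928 = 0.190697
  π_C·p_C = 0.22 × 0.602388 = 0.132525
  π_D·p_D = 0.21 × 0.469142 = 0.0985199
Marginal: 0.0626453 + 0.190697 + 0.132525 + 0.0985199 = 0.484387
P(Component A | x) ≈ 0.129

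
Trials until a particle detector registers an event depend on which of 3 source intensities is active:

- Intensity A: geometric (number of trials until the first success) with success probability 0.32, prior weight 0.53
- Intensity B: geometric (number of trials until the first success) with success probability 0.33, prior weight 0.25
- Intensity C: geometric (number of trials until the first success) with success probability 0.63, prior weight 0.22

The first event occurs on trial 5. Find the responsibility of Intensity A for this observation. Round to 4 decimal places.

P(component k | x) = π_k·f_k(x) / marginal(x), where marginal(x) = Σ_j π_j·f_j(x).
Evaluate each component's likelihood at the observed value:
  p_A = 0.32·(1−0.32)^4 = 0.32·0.213814 = 0.0684204
  p_B = 0.33·(1−0.33)^4 = 0.33·0.201511 = 0.0664987
  p_C = 0.63·(1−0.63)^4 = 0.63·0.0187416 = 0.0118072
Weight by the priors:
  π_A·p_A = 0.53 × 0.0684204 = 0.0362628
  π_B·p_B = 0.25 × 0.0664987 = 0.0166247
  π_C·p_C = 0.22 × 0.0118072 = 0.00259759
Sum: 0.0362628 + 0.0166247 + 0.00259759 = 0.0554851
P(Intensity A | 5) ≈ 0.6536

0.6536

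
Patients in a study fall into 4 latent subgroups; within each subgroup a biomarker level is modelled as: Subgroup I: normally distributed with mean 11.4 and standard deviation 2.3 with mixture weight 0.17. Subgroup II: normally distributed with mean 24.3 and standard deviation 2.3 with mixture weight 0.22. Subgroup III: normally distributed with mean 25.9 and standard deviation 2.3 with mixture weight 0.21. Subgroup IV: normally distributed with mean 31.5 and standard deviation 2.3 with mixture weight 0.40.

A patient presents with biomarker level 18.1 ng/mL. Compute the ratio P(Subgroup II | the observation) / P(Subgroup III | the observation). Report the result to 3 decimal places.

Since P(k|x) ∝ π_k f_k(x), the posterior odds are π_i f_i(x) / (π_j f_j(x)).
Component likelihoods at x = 18.1 ng/mL:
  p_I = 0.00249178
  p_II = 0.0045843
  p_III = 0.000551803
  p_IV = 7.38738e-09
Odds = (0.22/0.21) × (0.0045843/0.000551803) = 1.04762 × 8.30786 ≈ 8.703

8.703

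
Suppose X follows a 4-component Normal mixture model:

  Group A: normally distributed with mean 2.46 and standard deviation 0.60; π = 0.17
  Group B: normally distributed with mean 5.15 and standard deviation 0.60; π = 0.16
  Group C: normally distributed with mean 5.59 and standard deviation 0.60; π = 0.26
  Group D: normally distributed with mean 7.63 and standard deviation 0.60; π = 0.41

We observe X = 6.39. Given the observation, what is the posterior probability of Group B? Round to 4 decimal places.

0.1085

The responsibility of component k is w_k f_k(x) divided by Σ_j w_j f_j(x).
Component likelihoods at x = 6.39:
  p_A = (1/(0.60·√(2π)))·exp(−(6.39−2.46)²/(2·0.60²)) = 0.664904·exp(-21.45125) = 3.2107e-10
  p_B = (1/(0.60·√(2π)))·exp(−(6.39−5.15)²/(2·0.60²)) = 0.664904·exp(-2.13556) = 0.0785776
  p_C = (1/(0.60·√(2π)))·exp(−(6.39−5.59)²/(2·0.60²)) = 0.664904·exp(-0.88889) = 0.27335
  p_D = (1/(0.60·√(2π)))·exp(−(6.39−7.63)²/(2·0.60²)) = 0.664904·exp(-2.13556) = 0.0785776
Multiply by the mixture weights:
  w_A·p_A = 0.17 × 3.2107e-10 = 5.45818e-11
  w_B·p_B = 0.16 × 0.0785776 = 0.0125724
  w_C·p_C = 0.26 × 0.27335 = 0.071071
  w_D·p_D = 0.41 × 0.0785776 = 0.0322168
Normaliser: 5.45818e-11 + 0.0125724 + 0.071071 + 0.0322168 = 0.11586
So the posterior for Group B is 0.0125724 / 0.11586 ≈ 0.1085.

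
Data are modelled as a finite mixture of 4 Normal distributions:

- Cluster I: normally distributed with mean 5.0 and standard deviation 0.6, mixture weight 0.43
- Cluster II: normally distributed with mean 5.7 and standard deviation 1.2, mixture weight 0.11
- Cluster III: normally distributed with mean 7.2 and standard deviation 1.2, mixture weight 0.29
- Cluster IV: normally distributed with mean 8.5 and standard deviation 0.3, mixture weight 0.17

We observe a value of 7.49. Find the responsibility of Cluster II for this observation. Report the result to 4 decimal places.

Apply Bayes' rule: the posterior for each component is proportional to its prior times its likelihood at x.
Normal densities:
  f_I = (1/(0.6·√(2π)))·exp(−(7.49−5.0)²/(2·0.6²)) = 0.664904·exp(-8.61125) = 0.000121043
  f_II = (1/(1.2·√(2π)))·exp(−(7.49−5.7)²/(2·1.2²)) = 0.332452·exp(-1.11253) = 0.109285
  f_III = (1/(1.2·√(2π)))·exp(−(7.49−7.2)²/(2·1.2²)) = 0.332452·exp(-0.02920) = 0.322884
  f_IV = (1/(0.3·√(2π)))·exp(−(7.49−8.5)²/(2·0.3²)) = 1.329808·exp(-5.66722) = 0.00459775
Weight by the priors:
  π_I·f_I = 0.43 × 0.000121043 = 5.20486e-05
  π_II·f_II = 0.11 × 0.109285 = 0.0120214
  π_III·f_III = 0.29 × 0.322884 = 0.0936364
  π_IV·f_IV = 0.17 × 0.00459775 = 0.000781618
Evidence: 5.20486e-05 + 0.0120214 + 0.0936364 + 0.000781618 = 0.106491
So the posterior for Cluster II is 0.0120214 / 0.106491 ≈ 0.1129.

0.1129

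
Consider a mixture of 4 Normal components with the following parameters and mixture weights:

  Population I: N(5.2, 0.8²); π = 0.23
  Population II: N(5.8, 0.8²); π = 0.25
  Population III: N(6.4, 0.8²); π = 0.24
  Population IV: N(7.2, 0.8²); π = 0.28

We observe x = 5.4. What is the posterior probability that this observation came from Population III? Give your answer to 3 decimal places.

Apply Bayes' rule: the posterior for each component is proportional to its prior times its likelihood at x.
Normal densities:
  L_I = 0.483335
  L_II = 0.440082
  L_III = 0.228311
  L_IV = 0.0396746
Multiply by the mixture weights:
  π_I·L_I = 0.23 × 0.483335 = 0.111167
  π_II·L_II = 0.25 × 0.440082 = 0.11002
  π_III·L_III = 0.24 × 0.228311 = 0.0547947
  π_IV·L_IV = 0.28 × 0.0396746 = 0.0111089
Sum: 0.111167 + 0.11002 + 0.0547947 + 0.0111089 = 0.287091
P(Population III | data) ≈ 0.191

0.191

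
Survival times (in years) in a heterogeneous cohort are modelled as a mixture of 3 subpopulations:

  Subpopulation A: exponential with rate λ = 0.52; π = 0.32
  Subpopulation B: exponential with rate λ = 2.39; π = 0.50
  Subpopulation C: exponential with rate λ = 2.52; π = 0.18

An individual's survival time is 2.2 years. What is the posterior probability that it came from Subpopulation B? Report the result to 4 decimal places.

0.1020

Posterior ∝ prior × likelihood, so P(k | x) ∝ π_k f_k(x); normalise over all components.
Component likelihoods at x = 2.2 years:
  f_A = 0.52·e^(−0.52·2.2) = 0.52·e^(−1.1440) = 0.165642
  f_B = 2.39·e^(−2.39·2.2) = 2.39·e^(−5.2580) = 0.0124416
  f_C = 2.52·e^(−2.52·2.2) = 2.52·e^(−5.5440) = 0.00985535
Unnormalised posteriors:
  π_A·f_A = 0.32 × 0.165642 = 0.0530054
  π_B·f_B = 0.50 × 0.0124416 = 0.00622082
  π_C·f_C = 0.18 × 0.00985535 = 0.00177396
Marginal: 0.0530054 + 0.00622082 + 0.00177396 = 0.0610002
So the posterior for Subpopulation B is 0.00622082 / 0.0610002 ≈ 0.1020.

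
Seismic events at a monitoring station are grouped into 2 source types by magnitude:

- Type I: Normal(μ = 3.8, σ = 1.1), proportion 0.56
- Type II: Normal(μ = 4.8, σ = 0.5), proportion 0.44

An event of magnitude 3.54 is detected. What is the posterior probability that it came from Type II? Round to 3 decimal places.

Posterior ∝ prior × likelihood, so P(k | x) ∝ π_k f_k(x); normalise over all components.
Normal densities:
  L_I = 0.352684
  L_II = 0.0333402
Multiply by the mixture weights:
  π_I·L_I = 0.56 × 0.352684 = 0.197503
  π_II·L_II = 0.44 × 0.0333402 = 0.0146697
Marginal: 0.197503 + 0.0146697 = 0.212173
P(Type II | the observation) ≈ 0.069

0.069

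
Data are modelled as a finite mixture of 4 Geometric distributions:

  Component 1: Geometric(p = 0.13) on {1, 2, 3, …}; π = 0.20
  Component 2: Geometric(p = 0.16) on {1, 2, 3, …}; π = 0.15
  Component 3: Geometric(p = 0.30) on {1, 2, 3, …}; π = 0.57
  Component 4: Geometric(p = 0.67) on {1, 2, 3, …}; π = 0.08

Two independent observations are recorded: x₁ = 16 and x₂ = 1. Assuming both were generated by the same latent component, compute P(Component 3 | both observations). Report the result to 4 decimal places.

P(component k | x) = π_k·f_k(x) / marginal(x), where marginal(x) = Σ_j π_j·f_j(x).
Since both observations come from the same component, the likelihood for component k is f_k(x₁)·f_k(x₂).
  f_1 = [0.13·(1−0.13)^15 = 0.13·0.123819 = 0.0160965] × [0.13] = 0.00209255
  f_2 = [0.16·(1−0.16)^15 = 0.16·0.0731458 = 0.0117033] × [0.16] = 0.00187253
  f_3 = [0.30·(1−0.30)^15 = 0.30·0.00474756 = 0.00142427] × [0.3] = 0.000427281
  f_4 = [0.67·(1−0.67)^15 = 0.67·5.99389e-08 = 4.01591e-08] × [0.67] = 2.69066e-08
Weight by the priors:
  π_1·f_1 = 0.20 × 0.00209255 = 0.00041851
  π_2·f_2 = 0.15 × 0.00187253 = 0.00028088
  π_3·f_3 = 0.57 × 0.000427281 = 0.00024355
  π_4·f_4 = 0.08 × 2.69066e-08 = 2.15253e-09
Denominator: 0.00041851 + 0.00028088 + 0.00024355 + 2.15253e-09 = 0.000942942
P(Component 3 | x₁,x₂) ≈ 0.2583

0.2583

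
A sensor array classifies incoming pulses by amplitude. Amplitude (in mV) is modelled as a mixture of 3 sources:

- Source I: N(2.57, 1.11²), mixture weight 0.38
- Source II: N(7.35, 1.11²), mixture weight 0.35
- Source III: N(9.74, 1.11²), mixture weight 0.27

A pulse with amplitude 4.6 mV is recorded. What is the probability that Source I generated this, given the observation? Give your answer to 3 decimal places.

0.814

P(component k | x) = π_k·f_k(x) / marginal(x), where marginal(x) = Σ_j π_j·f_j(x).
Normal densities:
  L_I = 0.0675015
  L_II = 0.0167017
  L_III = 7.9315e-06
Weight by the priors:
  π_I·L_I = 0.38 × 0.0675015 = 0.0256506
  π_II·L_II = 0.35 × 0.0167017 = 0.00584559
  π_III·L_III = 0.27 × 7.9315e-06 = 2.1415e-06
Evidence: 0.0256506 + 0.00584559 + 2.1415e-06 = 0.0314983
P(Source I | 4.6 mV) ≈ 0.814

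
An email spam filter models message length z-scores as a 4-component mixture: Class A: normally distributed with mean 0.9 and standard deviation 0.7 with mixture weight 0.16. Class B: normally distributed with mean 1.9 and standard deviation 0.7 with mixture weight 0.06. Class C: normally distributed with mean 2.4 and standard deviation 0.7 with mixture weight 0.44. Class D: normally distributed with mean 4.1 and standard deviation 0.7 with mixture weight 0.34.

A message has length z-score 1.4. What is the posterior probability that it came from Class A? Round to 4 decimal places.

0.3765

Apply Bayes' rule: the posterior for each component is proportional to its prior times its likelihood at x.
Component likelihoods at x = 1.4:
  p_A = (1/(0.7·√(2π)))·exp(−(1.4−0.9)²/(2·0.7²)) = 0.569918·exp(-0.25510) = 0.441593
  p_B = (1/(0.7·√(2π)))·exp(−(1.4−1.9)²/(2·0.7²)) = 0.569918·exp(-0.25510) = 0.441593
  p_C = (1/(0.7·√(2π)))·exp(−(1.4−2.4)²/(2·0.7²)) = 0.569918·exp(-1.02041) = 0.205426
  p_D = (1/(0.7·√(2π)))·exp(−(1.4−4.1)²/(2·0.7²)) = 0.569918·exp(-7.43878) = 0.000335114
Prior × likelihood for each component:
  π_A·p_A = 0.16 × 0.441593 = 0.070655
  π_B·p_B = 0.06 × 0.441593 = 0.0264956
  π_C·p_C = 0.44 × 0.205426 = 0.0903872
  π_D·p_D = 0.34 × 0.000335114 = 0.000113939
Denominator: 0.070655 + 0.0264956 + 0.0903872 + 0.000113939 = 0.187652
P(Class A | x) ≈ 0.3765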